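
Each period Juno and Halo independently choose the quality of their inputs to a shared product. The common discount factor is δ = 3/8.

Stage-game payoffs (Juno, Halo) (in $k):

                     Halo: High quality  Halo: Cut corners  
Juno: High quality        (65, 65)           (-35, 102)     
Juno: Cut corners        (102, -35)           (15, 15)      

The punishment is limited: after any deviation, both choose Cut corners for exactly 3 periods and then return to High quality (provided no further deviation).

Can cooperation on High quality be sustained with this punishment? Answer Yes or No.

IC: δ+…+δ^3 ≥ (102−65)/(65−15) = 37/50.
At δ = 3/8: partial sum = 0.5684 < 0.7400. Cooperation not sustainable.

No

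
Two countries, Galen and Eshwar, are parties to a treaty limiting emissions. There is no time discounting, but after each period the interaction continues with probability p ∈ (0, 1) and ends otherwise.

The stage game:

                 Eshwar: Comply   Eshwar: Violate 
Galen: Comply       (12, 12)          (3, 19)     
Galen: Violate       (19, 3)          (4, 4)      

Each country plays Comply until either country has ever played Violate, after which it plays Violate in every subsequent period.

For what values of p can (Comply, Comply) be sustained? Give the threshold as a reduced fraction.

Expected cooperation value is 12 + p·12 + p²·12 + … = 12/(1−p); deviation gives 19 + p·4/(1−p).
12 ≥ 19(1−p) + 4p ⇒ 15p ≥ 7 ⇒ p ≥ 7/15.

7/15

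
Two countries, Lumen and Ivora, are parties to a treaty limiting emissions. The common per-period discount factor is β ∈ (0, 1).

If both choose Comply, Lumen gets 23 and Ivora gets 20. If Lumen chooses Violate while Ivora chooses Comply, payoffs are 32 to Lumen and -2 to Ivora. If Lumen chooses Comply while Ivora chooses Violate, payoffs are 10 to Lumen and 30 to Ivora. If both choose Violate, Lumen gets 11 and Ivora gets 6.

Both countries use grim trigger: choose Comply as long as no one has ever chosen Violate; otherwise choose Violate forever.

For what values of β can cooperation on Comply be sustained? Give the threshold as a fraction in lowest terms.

Lumen's threshold: (32−23)/(32−11) = 3/7.
Ivora's threshold: (30−20)/(30−6) = 5/12.
3/7 > 5/12, so Lumen binds and β* = 3/7.

3/7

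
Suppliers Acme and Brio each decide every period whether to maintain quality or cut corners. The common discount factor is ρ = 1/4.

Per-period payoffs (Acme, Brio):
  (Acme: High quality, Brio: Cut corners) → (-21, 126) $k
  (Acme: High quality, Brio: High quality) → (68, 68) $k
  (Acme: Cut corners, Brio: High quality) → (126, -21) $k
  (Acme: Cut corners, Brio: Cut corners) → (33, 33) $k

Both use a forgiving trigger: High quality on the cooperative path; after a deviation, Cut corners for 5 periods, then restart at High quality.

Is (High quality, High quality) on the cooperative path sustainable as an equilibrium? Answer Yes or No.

Comparing payoff streams over the 6 periods until play realigns: cooperate → 68(1+ρ+…+ρ^5); deviate → 126 + 33(ρ+…+ρ^5).
Cooperation is sustained iff (68−33)(ρ+…+ρ^5) ≥ 126−68.
ρ+…+ρ^5 = 1/4·(1−(1/4)^5)/(1−1/4) = 0.3330, and (126−68)/(68−33) = 1.6571.
0.3330 < 1.6571, so cooperation is not sustainable.

No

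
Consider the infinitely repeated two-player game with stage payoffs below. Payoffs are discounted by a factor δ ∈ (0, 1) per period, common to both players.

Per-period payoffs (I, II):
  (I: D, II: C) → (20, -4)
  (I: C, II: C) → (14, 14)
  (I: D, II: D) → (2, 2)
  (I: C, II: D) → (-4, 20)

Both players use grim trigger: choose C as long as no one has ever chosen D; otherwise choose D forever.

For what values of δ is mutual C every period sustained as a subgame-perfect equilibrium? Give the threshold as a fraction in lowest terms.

1/3

Under grim trigger the critical discount factor is (T−C)/(T−P) with T = 20, C = 14, P = 2.
δ* = (20−14)/(20−2) = 6/18 = 1/3.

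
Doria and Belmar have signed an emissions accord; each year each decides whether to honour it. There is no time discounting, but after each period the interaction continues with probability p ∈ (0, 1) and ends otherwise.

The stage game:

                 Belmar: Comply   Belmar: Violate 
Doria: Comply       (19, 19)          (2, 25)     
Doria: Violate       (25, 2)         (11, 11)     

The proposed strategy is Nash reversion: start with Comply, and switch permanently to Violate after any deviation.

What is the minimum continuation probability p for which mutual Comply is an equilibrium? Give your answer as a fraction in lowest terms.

With no time discounting, the continuation probability p plays the role of the discount factor.
Grim-trigger IC: 19/(1−p) ≥ 25 + 11p/(1−p) ⇒ p ≥ (25−19)/(25−11) = 3/7.

3/7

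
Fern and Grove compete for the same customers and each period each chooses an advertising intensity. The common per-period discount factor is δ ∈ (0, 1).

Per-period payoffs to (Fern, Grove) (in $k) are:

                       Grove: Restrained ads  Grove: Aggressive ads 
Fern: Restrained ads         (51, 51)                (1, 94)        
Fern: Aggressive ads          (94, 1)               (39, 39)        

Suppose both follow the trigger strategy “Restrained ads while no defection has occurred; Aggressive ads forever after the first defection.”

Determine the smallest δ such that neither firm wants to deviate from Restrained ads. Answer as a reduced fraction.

43/55

Cooperation forever yields 51 each period: 51/(1−δ).
Deviating yields 94 once, then 39 forever: 94 + 39δ/(1−δ).
No profitable deviation requires 51/(1−δ) ≥ 94 + 39δ/(1−δ).
Multiplying by (1−δ): 51 ≥ 94(1−δ) + 39δ = 94 − 55δ.
So 55δ ≥ 43, i.e. δ ≥ 43/55.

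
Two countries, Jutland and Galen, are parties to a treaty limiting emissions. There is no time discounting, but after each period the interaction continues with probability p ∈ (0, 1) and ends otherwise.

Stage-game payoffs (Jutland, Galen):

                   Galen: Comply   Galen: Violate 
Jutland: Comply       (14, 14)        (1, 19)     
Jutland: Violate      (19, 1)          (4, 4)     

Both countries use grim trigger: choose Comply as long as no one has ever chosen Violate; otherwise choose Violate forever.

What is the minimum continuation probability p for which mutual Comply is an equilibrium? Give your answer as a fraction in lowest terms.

1/3

With no time discounting, the continuation probability p plays the role of the discount factor.
Grim-trigger IC: 14/(1−p) ≥ 19 + 4p/(1−p) ⇒ p ≥ (19−14)/(19−4) = 1/3.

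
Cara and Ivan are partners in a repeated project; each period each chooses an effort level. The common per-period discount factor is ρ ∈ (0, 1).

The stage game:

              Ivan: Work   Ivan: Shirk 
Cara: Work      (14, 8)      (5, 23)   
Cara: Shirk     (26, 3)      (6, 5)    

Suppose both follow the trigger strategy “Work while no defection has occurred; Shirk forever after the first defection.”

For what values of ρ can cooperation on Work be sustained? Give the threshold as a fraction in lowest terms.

Cara: cooperation gives 14 each period; deviation gives 26 once then 6 forever.
  14/(1−ρ) ≥ 26 + 6ρ/(1−ρ) ⇒ ρ ≥ 12/20 = 3/5.
Ivan: cooperation gives 8 each period; deviation gives 23 once then 5 forever.
  ρ ≥ 15/18 = 5/6.
Both must hold, so the binding constraint is Ivan's: ρ ≥ 5/6.

5/6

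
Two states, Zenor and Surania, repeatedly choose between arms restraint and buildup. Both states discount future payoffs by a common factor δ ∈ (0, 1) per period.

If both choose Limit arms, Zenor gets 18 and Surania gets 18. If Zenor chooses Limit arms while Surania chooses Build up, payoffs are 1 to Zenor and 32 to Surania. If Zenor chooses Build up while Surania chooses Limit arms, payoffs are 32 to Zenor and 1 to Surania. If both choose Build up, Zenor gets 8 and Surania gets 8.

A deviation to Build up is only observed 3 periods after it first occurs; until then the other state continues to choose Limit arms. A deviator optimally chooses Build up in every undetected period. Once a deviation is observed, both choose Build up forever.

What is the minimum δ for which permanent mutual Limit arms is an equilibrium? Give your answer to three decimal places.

A deviator earns 32 for 3 periods, then 8 forever; cooperating earns 18 forever. Multiplying the IC by (1−δ):
18 ≥ 32(1−δ^3) + 8δ^3, so 24·δ^3 ≥ 14 and δ^3 ≥ 7/12.
δ ≥ (7/12)^(1/3) ≈ 0.836.

0.836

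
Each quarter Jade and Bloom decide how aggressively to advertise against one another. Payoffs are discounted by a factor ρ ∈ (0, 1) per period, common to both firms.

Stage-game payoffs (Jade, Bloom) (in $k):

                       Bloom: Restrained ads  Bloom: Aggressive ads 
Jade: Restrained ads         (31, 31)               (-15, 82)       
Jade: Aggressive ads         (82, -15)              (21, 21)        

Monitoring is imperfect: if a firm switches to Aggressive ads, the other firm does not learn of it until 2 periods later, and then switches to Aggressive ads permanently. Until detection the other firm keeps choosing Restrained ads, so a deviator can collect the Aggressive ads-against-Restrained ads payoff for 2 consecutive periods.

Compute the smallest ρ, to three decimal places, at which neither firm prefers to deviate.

Deviating for the 2 undetected periods gains 82−31 = 51 per period over cooperation, then loses 31−21 = 10 per period forever once punishment starts.
Gain: 51(1 + ρ + … + ρ^1); loss: 10·ρ^2/(1−ρ).
No profitable deviation ⇔ 51(1−ρ^2) ≤ 10·ρ^2, i.e. ρ^2 ≥ 51/(51+10) = 51/61.
Hence ρ ≥ (51/61)^(1/2) ≈ 0.914.

0.914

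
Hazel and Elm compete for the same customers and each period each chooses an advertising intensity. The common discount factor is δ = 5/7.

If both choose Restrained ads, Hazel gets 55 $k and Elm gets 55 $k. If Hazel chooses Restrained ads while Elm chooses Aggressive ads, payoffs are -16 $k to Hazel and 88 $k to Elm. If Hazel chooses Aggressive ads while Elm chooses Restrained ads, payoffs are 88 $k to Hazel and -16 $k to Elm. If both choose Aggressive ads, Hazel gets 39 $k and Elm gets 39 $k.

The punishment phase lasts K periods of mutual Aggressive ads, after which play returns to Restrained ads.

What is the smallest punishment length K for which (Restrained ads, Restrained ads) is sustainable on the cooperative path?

6

Need Σ_{k=1}^{K} δ^k ≥ (88−55)/(55−39) = 2.0625 at δ = 5/7.
At K = 5 the sum is 2.0352 < 2.0625; at K = 6 it is 2.1680 ≥ 2.0625.
So the minimum punishment length is K = 6.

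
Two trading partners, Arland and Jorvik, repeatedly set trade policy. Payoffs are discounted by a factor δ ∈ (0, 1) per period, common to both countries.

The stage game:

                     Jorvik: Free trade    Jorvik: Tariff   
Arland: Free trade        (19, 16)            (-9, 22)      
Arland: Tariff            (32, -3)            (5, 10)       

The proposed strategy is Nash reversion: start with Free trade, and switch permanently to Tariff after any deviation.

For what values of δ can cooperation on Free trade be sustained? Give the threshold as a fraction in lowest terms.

For Arland: deviation gain 32−19 = 13, per-period punishment loss 19−5 = 14. IC gives δ ≥ 13/27.
For Jorvik: gain 6, loss 6 per period, so δ ≥ 6/12 = 1/2.
The tighter constraint is Jorvik's, so cooperation needs δ ≥ 1/2.

1/2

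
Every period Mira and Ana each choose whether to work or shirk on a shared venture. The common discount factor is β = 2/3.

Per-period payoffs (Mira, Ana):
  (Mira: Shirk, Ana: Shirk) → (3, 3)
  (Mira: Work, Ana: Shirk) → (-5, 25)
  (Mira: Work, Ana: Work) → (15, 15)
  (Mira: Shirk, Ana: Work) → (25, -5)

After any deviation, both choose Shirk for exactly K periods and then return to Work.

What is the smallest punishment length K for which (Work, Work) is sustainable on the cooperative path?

2

IC: β(1−β^K)/(1−β) ≥ (25−15)/(15−3) = 5/6.
With β = 2/3: need 1 − β^K ≥ 5/6·(1−2/3)/(2/3), i.e. β^K ≤ 0.5833.
Since (2/3)^1 = 0.6667 and (2/3)^2 = 0.4444, the smallest such K is 2.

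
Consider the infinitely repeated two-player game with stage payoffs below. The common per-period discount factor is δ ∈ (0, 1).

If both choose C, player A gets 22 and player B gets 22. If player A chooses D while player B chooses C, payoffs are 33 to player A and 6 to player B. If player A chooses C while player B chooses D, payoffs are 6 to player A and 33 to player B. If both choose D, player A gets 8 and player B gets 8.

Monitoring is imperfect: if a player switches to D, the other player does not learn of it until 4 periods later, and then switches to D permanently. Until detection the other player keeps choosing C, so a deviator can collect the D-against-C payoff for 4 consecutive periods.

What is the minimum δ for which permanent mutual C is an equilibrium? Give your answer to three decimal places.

0.814

Deviating for the 4 undetected periods gains 33−22 = 11 per period over cooperation, then loses 22−8 = 14 per period forever once punishment starts.
Gain: 11(1 + δ + … + δ^3); loss: 14·δ^4/(1−δ).
No profitable deviation ⇔ 11(1−δ^4) ≤ 14·δ^4, i.e. δ^4 ≥ 11/(11+14) = 11/25.
Hence δ ≥ (11/25)^(1/4) ≈ 0.814.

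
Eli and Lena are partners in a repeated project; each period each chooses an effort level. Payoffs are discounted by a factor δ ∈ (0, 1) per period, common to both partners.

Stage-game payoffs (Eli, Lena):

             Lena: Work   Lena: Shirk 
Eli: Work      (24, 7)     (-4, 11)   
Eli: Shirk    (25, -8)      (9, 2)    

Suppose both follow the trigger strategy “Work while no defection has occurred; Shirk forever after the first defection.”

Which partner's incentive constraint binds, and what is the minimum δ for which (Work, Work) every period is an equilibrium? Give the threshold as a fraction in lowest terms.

Eli: cooperation gives 24 each period; deviation gives 25 once then 9 forever.
  24/(1−δ) ≥ 25 + 9δ/(1−δ) ⇒ δ ≥ 1/16.
Lena: cooperation gives 7 each period; deviation gives 11 once then 2 forever.
  δ ≥ 4/9.
Both must hold, so the binding constraint is Lena's: δ ≥ 4/9.

Lena; δ ≥ 4/9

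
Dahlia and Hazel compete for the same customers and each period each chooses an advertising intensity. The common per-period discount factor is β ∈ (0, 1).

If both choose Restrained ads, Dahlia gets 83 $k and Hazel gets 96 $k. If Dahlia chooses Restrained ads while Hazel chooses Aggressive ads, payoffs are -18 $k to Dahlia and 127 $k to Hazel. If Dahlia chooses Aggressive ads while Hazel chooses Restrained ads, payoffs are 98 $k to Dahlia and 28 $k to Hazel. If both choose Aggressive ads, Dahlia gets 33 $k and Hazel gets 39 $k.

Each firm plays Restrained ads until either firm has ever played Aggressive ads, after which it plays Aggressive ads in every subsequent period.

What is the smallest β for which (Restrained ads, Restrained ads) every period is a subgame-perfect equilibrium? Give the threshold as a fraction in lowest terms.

31/88

For Dahlia: deviation gain 98−83 = 15, per-period punishment loss 83−33 = 50. IC gives β ≥ 15/65 = 3/13.
For Hazel: gain 31, loss 57 per period, so β ≥ 31/88.
The tighter constraint is Hazel's, so cooperation needs β ≥ 31/88.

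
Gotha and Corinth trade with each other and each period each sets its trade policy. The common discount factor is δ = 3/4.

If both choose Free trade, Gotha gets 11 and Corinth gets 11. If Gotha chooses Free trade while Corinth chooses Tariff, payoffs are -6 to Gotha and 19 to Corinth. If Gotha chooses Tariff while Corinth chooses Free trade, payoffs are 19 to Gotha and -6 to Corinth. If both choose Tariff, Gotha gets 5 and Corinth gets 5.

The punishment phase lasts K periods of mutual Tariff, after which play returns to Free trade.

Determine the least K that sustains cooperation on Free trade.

3

IC: δ(1−δ^K)/(1−δ) ≥ (19−11)/(11−5) = 4/3.
With δ = 3/4: need 1 − δ^K ≥ 4/3·(1−3/4)/(3/4), i.e. δ^K ≤ 0.5556.
Since (3/4)^2 = 0.5625 and (3/4)^3 = 0.4219, the smallest such K is 3.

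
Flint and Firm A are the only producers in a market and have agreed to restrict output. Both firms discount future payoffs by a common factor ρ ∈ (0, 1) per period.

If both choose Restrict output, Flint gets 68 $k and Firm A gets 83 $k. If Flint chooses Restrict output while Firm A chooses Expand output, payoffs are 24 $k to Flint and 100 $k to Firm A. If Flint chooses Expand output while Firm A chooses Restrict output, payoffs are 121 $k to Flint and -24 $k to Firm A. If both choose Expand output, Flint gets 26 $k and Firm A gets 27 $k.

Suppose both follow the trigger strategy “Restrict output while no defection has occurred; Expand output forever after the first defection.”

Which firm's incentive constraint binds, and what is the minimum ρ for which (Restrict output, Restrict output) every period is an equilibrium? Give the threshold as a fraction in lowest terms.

Flint; ρ ≥ 53/95

Flint: cooperation gives 68 each period; deviation gives 121 once then 26 forever.
  68/(1−ρ) ≥ 121 + 26ρ/(1−ρ) ⇒ ρ ≥ 53/95.
Firm A: cooperation gives 83 each period; deviation gives 100 once then 27 forever.
  ρ ≥ 17/73.
Both must hold, so the binding constraint is Flint's: ρ ≥ 53/95.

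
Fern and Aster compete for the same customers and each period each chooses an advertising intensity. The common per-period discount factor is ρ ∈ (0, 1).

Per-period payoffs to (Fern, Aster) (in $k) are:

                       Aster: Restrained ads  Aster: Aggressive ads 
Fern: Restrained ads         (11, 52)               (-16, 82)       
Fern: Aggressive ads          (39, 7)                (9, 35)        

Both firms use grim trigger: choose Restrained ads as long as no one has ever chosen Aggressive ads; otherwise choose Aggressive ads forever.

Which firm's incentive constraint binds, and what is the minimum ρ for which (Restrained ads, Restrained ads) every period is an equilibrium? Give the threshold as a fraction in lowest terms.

Fern; ρ ≥ 14/15

Fern: cooperation gives 11 each period; deviation gives 39 once then 9 forever.
  11/(1−ρ) ≥ 39 + 9ρ/(1−ρ) ⇒ ρ ≥ 28/30 = 14/15.
Aster: cooperation gives 52 each period; deviation gives 82 once then 35 forever.
  ρ ≥ 30/47.
Both must hold, so the binding constraint is Fern's: ρ ≥ 14/15.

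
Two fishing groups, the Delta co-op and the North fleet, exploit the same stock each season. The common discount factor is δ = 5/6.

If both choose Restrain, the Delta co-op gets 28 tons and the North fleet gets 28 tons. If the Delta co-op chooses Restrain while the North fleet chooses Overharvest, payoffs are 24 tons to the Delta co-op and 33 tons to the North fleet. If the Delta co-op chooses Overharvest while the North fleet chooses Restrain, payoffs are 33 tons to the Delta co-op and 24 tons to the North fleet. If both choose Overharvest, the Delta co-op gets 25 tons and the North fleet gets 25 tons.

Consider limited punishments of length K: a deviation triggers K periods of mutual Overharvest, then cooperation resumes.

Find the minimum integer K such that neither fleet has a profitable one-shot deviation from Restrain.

Need Σ_{k=1}^{K} δ^k ≥ (33−28)/(28−25) = 1.6667 at δ = 5/6.
At K = 2 the sum is 1.5278 < 1.6667; at K = 3 it is 2.1065 ≥ 1.6667.
So the minimum punishment length is K = 3.

3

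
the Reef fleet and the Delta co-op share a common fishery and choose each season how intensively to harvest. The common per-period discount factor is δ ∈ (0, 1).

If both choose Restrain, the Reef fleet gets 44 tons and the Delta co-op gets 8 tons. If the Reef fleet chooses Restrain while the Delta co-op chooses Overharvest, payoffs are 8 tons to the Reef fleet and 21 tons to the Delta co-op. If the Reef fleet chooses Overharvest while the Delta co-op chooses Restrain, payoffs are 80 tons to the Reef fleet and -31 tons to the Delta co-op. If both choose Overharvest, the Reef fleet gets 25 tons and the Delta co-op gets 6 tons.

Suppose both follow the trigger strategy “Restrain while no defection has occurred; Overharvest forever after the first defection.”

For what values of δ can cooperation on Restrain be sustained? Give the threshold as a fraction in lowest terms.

the Reef fleet: cooperation gives 44 each period; deviation gives 80 once then 25 forever.
  44/(1−δ) ≥ 80 + 25δ/(1−δ) ⇒ δ ≥ 36/55.
the Delta co-op: cooperation gives 8 each period; deviation gives 21 once then 6 forever.
  δ ≥ 13/15.
Both must hold, so the binding constraint is the Delta co-op's: δ ≥ 13/15.

13/15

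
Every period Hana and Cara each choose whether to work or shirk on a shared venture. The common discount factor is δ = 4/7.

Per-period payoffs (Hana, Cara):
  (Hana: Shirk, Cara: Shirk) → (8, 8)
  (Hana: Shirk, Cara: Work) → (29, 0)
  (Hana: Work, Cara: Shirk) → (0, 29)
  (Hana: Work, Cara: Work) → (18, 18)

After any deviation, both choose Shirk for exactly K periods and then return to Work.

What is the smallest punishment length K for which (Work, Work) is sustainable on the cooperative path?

4

No profitable deviation requires (18−8)(δ+…+δ^K) ≥ 29−18, i.e. δ+…+δ^K ≥ 11/10 ≈ 1.1000.
With δ = 4/7, the partial sums are K=1: 0.5714, K=2: 0.8980, K=3: 1.0845, K=4: 1.1912.
K = 4 is the first length at which the sum reaches 1.1000.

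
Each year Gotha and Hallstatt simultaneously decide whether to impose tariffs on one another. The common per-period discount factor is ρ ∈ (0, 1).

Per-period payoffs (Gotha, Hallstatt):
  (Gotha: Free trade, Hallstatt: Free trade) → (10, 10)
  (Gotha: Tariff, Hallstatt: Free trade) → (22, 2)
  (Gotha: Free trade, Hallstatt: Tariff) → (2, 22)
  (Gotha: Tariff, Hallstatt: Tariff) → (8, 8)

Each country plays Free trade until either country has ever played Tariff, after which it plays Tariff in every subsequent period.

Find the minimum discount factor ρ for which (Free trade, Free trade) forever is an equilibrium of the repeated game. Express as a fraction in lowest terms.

One-period gain from deviating is 22 − 10 = 12. The loss is 10 − 8 = 2 in every subsequent period, with present value 2·ρ/(1−ρ).
Deviation is unprofitable when 2·ρ/(1−ρ) ≥ 12, i.e. ρ/(1−ρ) ≥ 6.
Equivalently ρ ≥ 12/(12+2) = 6/7.

6/7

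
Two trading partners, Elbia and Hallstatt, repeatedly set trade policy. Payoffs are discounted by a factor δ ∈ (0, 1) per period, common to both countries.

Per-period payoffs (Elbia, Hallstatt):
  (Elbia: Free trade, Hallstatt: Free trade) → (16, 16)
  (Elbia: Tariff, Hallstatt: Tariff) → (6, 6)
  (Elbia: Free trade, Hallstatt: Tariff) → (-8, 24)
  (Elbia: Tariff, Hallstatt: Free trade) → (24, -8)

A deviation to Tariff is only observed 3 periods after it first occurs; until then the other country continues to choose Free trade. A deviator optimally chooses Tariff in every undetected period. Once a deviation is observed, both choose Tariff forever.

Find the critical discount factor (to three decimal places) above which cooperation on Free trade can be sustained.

0.763

A deviator earns 24 for 3 periods, then 6 forever; cooperating earns 16 forever. Multiplying the IC by (1−δ):
16 ≥ 24(1−δ^3) + 6δ^3, so 18·δ^3 ≥ 8 and δ^3 ≥ 4/9.
δ ≥ (4/9)^(1/3) ≈ 0.763.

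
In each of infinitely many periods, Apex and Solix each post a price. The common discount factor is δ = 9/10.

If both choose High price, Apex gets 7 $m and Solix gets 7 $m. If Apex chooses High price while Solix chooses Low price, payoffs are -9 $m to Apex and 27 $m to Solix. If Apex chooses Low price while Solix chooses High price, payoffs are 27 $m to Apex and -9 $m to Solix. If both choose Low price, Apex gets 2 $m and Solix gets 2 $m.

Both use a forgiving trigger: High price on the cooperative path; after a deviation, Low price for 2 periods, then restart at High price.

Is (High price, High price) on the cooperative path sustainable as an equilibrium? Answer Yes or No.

A one-shot deviation gives 27 now, then 2 for 2 periods, then back to 7.
Gain from deviating: (27−7) today; loss: (7−2) in each of the next 2 periods.
No-deviation condition: (7−2)(δ+…+δ^2) ≥ 27−7, i.e. δ+…+δ^2 ≥ 4.
At δ = 9/10: δ+…+δ^2 = 1.7100 < 4.0000.
So cooperation is not sustainable.

No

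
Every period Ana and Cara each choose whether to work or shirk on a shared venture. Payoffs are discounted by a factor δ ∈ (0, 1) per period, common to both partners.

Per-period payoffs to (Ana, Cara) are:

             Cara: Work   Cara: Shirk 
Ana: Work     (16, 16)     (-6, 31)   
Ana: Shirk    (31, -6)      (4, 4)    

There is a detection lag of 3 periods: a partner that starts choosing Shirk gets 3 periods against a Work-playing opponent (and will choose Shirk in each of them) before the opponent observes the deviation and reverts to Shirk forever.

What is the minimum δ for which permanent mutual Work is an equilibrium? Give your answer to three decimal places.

0.822

Deviating for the 3 undetected periods gains 31−16 = 15 per period over cooperation, then loses 16−4 = 12 per period forever once punishment starts.
Gain: 15(1 + δ + … + δ^2); loss: 12·δ^3/(1−δ).
No profitable deviation ⇔ 15(1−δ^3) ≤ 12·δ^3, i.e. δ^3 ≥ 15/(15+12) = 5/9.
Hence δ ≥ (5/9)^(1/3) ≈ 0.822.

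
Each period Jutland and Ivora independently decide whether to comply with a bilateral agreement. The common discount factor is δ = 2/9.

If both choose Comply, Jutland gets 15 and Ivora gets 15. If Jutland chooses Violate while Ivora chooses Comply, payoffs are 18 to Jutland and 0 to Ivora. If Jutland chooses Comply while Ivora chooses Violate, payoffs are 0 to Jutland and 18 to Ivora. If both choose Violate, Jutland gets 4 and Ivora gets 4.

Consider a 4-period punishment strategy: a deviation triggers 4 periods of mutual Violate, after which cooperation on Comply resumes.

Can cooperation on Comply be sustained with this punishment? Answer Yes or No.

Yes

Comparing payoff streams over the 5 periods until play realigns: cooperate → 15(1+δ+…+δ^4); deviate → 18 + 4(δ+…+δ^4).
Cooperation is sustained iff (15−4)(δ+…+δ^4) ≥ 18−15.
δ+…+δ^4 = 2/9·(1−(2/9)^4)/(1−2/9) = 0.2850, and (18−15)/(15−4) = 0.2727.
0.2850 ≥ 0.2727, so cooperation is sustainable.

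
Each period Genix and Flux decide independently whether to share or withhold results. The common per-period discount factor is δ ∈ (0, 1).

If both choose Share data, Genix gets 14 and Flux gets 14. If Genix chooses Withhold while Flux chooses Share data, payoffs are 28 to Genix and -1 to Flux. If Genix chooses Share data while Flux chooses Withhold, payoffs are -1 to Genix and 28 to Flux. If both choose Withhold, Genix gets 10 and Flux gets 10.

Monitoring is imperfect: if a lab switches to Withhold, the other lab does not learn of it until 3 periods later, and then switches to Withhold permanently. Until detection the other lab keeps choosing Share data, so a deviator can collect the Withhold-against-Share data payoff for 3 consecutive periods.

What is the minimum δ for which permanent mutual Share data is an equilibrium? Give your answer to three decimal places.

0.920

A deviator earns 28 for 3 periods, then 10 forever; cooperating earns 14 forever. Multiplying the IC by (1−δ):
14 ≥ 28(1−δ^3) + 10δ^3, so 18·δ^3 ≥ 14 and δ^3 ≥ 7/9.
δ ≥ (7/9)^(1/3) ≈ 0.920.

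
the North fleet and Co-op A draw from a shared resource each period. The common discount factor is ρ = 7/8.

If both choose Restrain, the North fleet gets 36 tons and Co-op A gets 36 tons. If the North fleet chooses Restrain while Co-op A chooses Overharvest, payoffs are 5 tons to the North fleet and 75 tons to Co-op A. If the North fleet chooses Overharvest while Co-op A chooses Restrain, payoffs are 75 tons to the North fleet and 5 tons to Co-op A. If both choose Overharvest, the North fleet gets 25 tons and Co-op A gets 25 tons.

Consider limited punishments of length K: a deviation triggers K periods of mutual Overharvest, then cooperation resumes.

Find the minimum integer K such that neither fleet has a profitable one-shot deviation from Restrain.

6

IC: ρ(1−ρ^K)/(1−ρ) ≥ (75−36)/(36−25) = 39/11.
With ρ = 7/8: need 1 − ρ^K ≥ 39/11·(1−7/8)/(7/8), i.e. ρ^K ≤ 0.4935.
Since (7/8)^5 = 0.5129 and (7/8)^6 = 0.4488, the smallest such K is 6.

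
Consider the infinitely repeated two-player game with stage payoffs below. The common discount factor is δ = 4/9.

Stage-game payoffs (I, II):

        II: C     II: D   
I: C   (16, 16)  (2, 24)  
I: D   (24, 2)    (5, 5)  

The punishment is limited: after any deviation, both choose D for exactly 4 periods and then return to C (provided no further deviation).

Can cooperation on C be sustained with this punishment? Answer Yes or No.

Yes

IC: δ+…+δ^4 ≥ (24−16)/(16−5) = 8/11.
At δ = 4/9: partial sum = 0.7688 ≥ 0.7273. Cooperation sustainable.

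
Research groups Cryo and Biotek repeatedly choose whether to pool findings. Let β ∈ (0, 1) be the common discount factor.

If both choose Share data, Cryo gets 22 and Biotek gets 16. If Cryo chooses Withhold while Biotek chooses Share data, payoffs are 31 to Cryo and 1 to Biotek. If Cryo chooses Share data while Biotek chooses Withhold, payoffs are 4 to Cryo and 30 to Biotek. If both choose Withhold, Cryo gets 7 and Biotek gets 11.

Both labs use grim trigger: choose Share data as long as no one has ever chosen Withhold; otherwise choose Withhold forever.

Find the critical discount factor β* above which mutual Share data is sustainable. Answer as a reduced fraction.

Cryo: cooperation gives 22 each period; deviation gives 31 once then 7 forever.
  22/(1−β) ≥ 31 + 7β/(1−β) ⇒ β ≥ 9/24 = 3/8.
Biotek: cooperation gives 16 each period; deviation gives 30 once then 11 forever.
  β ≥ 14/19.
Both must hold, so the binding constraint is Biotek's: β ≥ 14/19.

14/19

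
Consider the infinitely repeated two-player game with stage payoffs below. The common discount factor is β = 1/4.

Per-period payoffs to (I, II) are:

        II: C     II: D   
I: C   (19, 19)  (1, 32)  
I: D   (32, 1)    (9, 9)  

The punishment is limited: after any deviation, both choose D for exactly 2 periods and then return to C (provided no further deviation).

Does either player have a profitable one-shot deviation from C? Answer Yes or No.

Yes

IC: β+…+β^2 ≥ (32−19)/(19−9) = 13/10.
At β = 1/4: partial sum = 0.3125 < 1.3000. Cooperation not sustainable.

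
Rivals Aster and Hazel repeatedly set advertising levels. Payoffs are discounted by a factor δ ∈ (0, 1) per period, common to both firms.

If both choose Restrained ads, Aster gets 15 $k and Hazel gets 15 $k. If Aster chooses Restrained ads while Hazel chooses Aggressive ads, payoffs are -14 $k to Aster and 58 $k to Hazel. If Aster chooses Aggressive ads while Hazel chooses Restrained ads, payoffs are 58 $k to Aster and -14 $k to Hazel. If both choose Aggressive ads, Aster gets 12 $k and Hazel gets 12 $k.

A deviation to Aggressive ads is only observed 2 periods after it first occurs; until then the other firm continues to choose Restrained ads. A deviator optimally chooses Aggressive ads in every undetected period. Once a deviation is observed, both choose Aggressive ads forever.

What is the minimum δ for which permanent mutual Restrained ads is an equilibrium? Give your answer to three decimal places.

0.967

A deviator earns 58 for 2 periods, then 12 forever; cooperating earns 15 forever. Multiplying the IC by (1−δ):
15 ≥ 58(1−δ^2) + 12δ^2, so 46·δ^2 ≥ 43 and δ^2 ≥ 43/46.
δ ≥ (43/46)^(1/2) ≈ 0.967.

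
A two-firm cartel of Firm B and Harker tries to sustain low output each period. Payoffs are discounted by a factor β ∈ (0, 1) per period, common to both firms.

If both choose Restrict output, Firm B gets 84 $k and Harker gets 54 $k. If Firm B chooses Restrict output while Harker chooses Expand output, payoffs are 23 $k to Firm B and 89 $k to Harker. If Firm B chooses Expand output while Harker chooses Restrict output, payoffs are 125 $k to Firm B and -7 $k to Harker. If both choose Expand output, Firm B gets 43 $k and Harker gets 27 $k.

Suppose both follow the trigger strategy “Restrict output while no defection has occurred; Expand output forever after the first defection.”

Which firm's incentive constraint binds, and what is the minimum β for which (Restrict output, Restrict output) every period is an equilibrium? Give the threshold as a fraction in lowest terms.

For Firm B: deviation gain 125−84 = 41, per-period punishment loss 84−43 = 41. IC gives β ≥ 41/82 = 1/2.
For Harker: gain 35, loss 27 per period, so β ≥ 35/62.
The tighter constraint is Harker's, so cooperation needs β ≥ 35/62.

Harker; β ≥ 35/62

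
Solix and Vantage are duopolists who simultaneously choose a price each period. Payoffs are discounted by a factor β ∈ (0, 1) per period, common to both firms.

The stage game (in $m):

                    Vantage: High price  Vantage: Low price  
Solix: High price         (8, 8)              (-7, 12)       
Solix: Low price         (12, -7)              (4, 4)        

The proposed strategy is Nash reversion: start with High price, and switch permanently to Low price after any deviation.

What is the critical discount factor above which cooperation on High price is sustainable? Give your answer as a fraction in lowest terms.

One-period gain from deviating is 12 − 8 = 4. The loss is 8 − 4 = 4 in every subsequent period, with present value 4·β/(1−β).
Deviation is unprofitable when 4·β/(1−β) ≥ 4, i.e. β/(1−β) ≥ 1.
Equivalently β ≥ 4/(4+4) = 1/2.

1/2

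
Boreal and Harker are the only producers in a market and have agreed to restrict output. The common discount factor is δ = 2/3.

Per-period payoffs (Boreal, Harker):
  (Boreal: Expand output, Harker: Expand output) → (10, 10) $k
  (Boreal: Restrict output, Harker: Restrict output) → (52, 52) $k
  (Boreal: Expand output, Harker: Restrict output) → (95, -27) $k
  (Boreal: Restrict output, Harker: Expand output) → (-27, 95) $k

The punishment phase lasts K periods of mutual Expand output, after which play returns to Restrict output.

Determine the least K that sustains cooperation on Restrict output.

IC: δ(1−δ^K)/(1−δ) ≥ (95−52)/(52−10) = 43/42.
With δ = 2/3: need 1 − δ^K ≥ 43/42·(1−2/3)/(2/3), i.e. δ^K ≤ 0.4881.
Since (2/3)^1 = 0.6667 and (2/3)^2 = 0.4444, the smallest such K is 2.

2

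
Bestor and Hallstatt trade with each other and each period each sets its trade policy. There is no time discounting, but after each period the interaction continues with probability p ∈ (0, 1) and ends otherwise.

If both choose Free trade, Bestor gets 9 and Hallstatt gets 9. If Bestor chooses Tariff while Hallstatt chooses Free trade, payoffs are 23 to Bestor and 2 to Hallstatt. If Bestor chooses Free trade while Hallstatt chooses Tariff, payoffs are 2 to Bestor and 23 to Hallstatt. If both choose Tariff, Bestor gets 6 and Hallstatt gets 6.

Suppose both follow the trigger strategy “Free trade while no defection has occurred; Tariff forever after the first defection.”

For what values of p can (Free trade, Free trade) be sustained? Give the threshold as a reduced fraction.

14/17

Expected cooperation value is 9 + p·9 + p²·9 + … = 9/(1−p); deviation gives 23 + p·6/(1−p).
9 ≥ 23(1−p) + 6p ⇒ 17p ≥ 14 ⇒ p ≥ 14/17.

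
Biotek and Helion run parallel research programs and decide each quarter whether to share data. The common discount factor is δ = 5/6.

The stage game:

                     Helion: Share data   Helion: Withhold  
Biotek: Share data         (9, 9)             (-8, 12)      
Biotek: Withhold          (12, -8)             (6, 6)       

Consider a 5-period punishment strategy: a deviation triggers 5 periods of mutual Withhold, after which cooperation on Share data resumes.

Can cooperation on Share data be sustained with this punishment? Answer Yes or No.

Yes

IC: δ+…+δ^5 ≥ (12−9)/(9−6) = 1.
At δ = 5/6: partial sum = 2.9906 ≥ 1.0000. Cooperation sustainable.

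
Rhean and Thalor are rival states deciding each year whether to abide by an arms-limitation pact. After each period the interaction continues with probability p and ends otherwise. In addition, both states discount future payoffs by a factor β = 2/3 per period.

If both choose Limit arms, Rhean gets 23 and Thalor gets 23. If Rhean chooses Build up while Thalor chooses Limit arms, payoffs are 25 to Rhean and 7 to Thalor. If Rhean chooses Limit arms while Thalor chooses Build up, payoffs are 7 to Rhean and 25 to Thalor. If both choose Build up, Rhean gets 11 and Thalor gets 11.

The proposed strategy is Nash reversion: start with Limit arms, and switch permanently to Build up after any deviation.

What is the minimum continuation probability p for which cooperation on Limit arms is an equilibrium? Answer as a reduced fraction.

3/14

With continuation probability p and discount β, the effective per-period discount factor is βp.
Grim-trigger IC: βp ≥ (25−23)/(25−11) = 1/7.
So p ≥ (1/7)/(2/3) = 3/14.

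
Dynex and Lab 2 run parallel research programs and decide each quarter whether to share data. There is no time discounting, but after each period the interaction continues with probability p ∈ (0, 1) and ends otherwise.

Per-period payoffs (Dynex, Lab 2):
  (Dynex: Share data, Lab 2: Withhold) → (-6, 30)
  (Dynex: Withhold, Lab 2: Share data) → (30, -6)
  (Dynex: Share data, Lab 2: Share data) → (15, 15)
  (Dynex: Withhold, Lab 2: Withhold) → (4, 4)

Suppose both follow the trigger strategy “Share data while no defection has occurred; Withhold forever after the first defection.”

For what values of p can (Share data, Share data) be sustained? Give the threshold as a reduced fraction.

15/26

Expected cooperation value is 15 + p·15 + p²·15 + … = 15/(1−p); deviation gives 30 + p·4/(1−p).
15 ≥ 30(1−p) + 4p ⇒ 26p ≥ 15 ⇒ p ≥ 15/26.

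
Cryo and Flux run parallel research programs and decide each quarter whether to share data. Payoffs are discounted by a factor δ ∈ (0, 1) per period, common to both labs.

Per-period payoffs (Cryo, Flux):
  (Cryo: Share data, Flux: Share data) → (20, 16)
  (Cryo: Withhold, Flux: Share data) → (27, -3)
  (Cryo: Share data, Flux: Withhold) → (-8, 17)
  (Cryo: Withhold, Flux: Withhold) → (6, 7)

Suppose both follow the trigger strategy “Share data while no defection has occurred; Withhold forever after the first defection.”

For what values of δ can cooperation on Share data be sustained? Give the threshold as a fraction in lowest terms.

1/3

For Cryo: deviation gain 27−20 = 7, per-period punishment loss 20−6 = 14. IC gives δ ≥ 7/21 = 1/3.
For Flux: gain 1, loss 9 per period, so δ ≥ 1/10.
The tighter constraint is Cryo's, so cooperation needs δ ≥ 1/3.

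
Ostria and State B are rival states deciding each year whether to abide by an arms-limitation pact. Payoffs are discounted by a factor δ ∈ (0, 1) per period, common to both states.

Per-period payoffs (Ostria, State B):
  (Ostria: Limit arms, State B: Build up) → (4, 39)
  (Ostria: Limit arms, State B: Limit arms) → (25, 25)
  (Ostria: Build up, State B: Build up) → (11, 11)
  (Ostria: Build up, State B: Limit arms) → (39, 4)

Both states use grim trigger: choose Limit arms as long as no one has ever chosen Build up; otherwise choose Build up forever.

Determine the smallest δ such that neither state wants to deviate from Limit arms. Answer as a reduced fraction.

One-period gain from deviating is 39 − 25 = 14. The loss is 25 − 11 = 14 in every subsequent period, with present value 14·δ/(1−δ).
Deviation is unprofitable when 14·δ/(1−δ) ≥ 14, i.e. δ/(1−δ) ≥ 1.
Equivalently δ ≥ 14/(14+14) = 1/2.

1/2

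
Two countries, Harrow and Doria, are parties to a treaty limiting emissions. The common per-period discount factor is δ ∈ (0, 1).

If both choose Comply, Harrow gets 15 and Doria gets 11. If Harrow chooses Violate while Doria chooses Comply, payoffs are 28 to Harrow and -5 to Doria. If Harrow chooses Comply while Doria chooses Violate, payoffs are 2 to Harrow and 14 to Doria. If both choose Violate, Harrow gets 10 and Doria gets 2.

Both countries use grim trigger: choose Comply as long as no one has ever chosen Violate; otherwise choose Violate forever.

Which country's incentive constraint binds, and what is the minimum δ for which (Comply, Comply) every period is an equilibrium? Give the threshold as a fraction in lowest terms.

Harrow; δ ≥ 13/18

Harrow: cooperation gives 15 each period; deviation gives 28 once then 10 forever.
  15/(1−δ) ≥ 28 + 10δ/(1−δ) ⇒ δ ≥ 13/18.
Doria: cooperation gives 11 each period; deviation gives 14 once then 2 forever.
  δ ≥ 3/12 = 1/4.
Both must hold, so the binding constraint is Harrow's: δ ≥ 13/18.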